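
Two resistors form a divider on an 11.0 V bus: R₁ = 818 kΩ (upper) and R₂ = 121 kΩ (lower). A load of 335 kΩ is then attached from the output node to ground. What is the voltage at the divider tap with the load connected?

V_out ≈ 1.08 V

The load sits in parallel with R₂: R₂‖R_L = (121 × 335) / (121 + 335) = 88.89 kΩ.
V_out = 11.0 × 88.89 / (818 + 88.89) = 11.0 × 88.89/906.9 = 1.08 V.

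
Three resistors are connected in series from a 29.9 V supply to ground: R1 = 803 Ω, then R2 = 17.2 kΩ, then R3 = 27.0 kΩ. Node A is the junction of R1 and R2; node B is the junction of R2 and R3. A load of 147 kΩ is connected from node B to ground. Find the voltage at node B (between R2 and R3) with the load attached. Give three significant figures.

At node B, R3 is in parallel with the load: R3‖R_L = 22810 Ω.
Below node A the resistance is R2 + (R3‖R_L) = 40010 Ω, so V_A = 29.9 × 40010/40810 = 29.31 V.
Then V_B = V_A × (R3‖R_L)/(R2 + R3‖R_L) = 29.31 × 22810/40010 = 16.7 V.

V ≈ 16.7 V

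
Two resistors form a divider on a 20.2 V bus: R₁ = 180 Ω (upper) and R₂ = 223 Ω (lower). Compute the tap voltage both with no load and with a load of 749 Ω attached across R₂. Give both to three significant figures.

Unloaded: 11.2 V; loaded: 9.87 V

Open-circuit: V = 20.2 × 223/(180 + 223) = 11.2 V.
With the load, R₂ becomes R₂‖R_L = 171.8 Ω, so V = 20.2 × 171.8/351.8 = 9.87 V.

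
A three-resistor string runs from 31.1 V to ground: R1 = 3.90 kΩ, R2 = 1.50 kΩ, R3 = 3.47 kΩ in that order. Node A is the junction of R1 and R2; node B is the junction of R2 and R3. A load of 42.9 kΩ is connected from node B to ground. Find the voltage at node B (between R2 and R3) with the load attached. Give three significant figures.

At node B, R3 is in parallel with the load: R3‖R_L = 3.210 kΩ.
Below node A the resistance is R2 + (R3‖R_L) = 4.710 kΩ, so V_A = 31.1 × 4.710/8.610 = 17.01 V.
Then V_B = V_A × (R3‖R_L)/(R2 + R3‖R_L) = 17.01 × 3.210/4.710 = 11.6 V.

V ≈ 11.6 V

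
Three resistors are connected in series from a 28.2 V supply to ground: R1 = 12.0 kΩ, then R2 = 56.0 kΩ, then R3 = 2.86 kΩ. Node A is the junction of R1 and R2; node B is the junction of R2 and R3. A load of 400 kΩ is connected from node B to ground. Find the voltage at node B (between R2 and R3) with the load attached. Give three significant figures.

At node B, R3 is in parallel with the load: R3‖R_L = 2.840 kΩ.
Below node A the resistance is R2 + (R3‖R_L) = 58.84 kΩ, so V_A = 28.2 × 58.84/70.84 = 23.42 V.
Then V_B = V_A × (R3‖R_L)/(R2 + R3‖R_L) = 23.42 × 2.840/58.84 = 1.13 V.

V ≈ 1.13 V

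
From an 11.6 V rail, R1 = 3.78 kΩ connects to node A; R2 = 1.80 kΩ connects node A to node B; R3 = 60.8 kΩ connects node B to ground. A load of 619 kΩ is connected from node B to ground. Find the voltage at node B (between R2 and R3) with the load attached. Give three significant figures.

At node B, R3 is in parallel with the load: R3‖R_L = 55.36 kΩ.
Below node A the resistance is R2 + (R3‖R_L) = 57.16 kΩ, so V_A = 11.6 × 57.16/60.94 = 10.88 V.
Then V_B = V_A × (R3‖R_L)/(R2 + R3‖R_L) = 10.88 × 55.36/57.16 = 10.5 V.

V ≈ 10.5 V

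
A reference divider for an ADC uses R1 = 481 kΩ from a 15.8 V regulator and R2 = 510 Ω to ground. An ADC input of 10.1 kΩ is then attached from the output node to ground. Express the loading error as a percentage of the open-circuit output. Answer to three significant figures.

4.80 %

The divider's output (Thévenin) resistance is R1‖R2 = 509.5 Ω.
Fractional drop under load = R_th/(R_th + R_L) = 509.5 / (509.5 + 10100) = 0.04802.
So the output falls by 4.80 %.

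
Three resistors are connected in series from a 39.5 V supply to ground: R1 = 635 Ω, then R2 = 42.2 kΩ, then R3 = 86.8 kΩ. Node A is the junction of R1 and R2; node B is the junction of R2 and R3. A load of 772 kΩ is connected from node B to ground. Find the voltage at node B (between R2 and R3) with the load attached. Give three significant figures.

At node B, R3 is in parallel with the load: R3‖R_L = 78030 Ω.
Below node A the resistance is R2 + (R3‖R_L) = 120200 Ω, so V_A = 39.5 × 120200/120900 = 39.29 V.
Then V_B = V_A × (R3‖R_L)/(R2 + R3‖R_L) = 39.29 × 78030/120200 = 25.5 V.

V ≈ 25.5 V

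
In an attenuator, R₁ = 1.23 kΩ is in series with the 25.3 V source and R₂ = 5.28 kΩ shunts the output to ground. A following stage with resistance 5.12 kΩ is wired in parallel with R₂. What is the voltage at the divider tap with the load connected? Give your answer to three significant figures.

The load sits in parallel with R₂: R₂‖R_L = (5.28 × 5.12) / (5.28 + 5.12) = 2.599 kΩ.
V_out = 25.3 × 2.599 / (1.23 + 2.599) = 25.3 × 2.599/3.829 = 17.2 V.
(Unloaded it would have been 20.5 V.)

V_out ≈ 17.2 V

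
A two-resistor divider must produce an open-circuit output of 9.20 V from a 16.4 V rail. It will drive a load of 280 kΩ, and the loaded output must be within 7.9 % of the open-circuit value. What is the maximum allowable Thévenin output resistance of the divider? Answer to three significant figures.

Loading drop = R_th/(R_th + R_L) ≤ 0.0790, so R_th ≤ R_L · ε/(1−ε) = 280 kΩ × 0.0790/0.9210 = 24.0 kΩ.
(Any R1, R2 with R2/(R1+R2) = 0.561 and R1‖R2 ≤ 24.0 kΩ will meet the spec.)

R_th ≤ 24.0 kΩ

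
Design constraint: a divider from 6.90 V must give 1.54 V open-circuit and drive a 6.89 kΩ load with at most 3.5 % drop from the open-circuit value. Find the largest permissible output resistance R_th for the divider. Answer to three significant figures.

R_th ≤ 250 Ω

Loading drop = R_th/(R_th + R_L) ≤ 0.0350, so R_th ≤ R_L · ε/(1−ε) = 6.89 kΩ × 0.0350/0.9650 = 250 Ω.
(Any R1, R2 with R2/(R1+R2) = 0.223 and R1‖R2 ≤ 250 Ω will meet the spec.)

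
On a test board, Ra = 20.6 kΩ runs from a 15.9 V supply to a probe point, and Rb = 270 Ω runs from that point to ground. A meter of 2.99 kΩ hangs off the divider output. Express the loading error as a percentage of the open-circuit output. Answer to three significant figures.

8.18 %

The divider's output (Thévenin) resistance is Ra‖Rb = 266.5 Ω.
Fractional drop under load = R_th/(R_th + R_L) = 266.5 / (266.5 + 2990) = 0.08184.
So the output falls by 8.18 %.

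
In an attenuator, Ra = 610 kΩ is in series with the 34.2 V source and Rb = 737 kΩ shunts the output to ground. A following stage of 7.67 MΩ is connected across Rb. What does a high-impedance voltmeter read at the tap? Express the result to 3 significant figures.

The load sits in parallel with Rb: Rb‖R_L = (737 × 7670) / (737 + 7670) = 672.4 kΩ.
V_out = 34.2 × 672.4 / (610 + 672.4) = 34.2 × 672.4/1282 = 17.9 V.

V_out ≈ 17.9 V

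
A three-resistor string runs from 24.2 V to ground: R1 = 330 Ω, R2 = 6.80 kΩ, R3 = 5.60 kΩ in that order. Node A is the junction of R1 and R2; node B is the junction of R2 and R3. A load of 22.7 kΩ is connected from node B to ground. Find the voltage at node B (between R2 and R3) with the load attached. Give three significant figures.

At node B, R3 is in parallel with the load: R3‖R_L = 4492 Ω.
Below node A the resistance is R2 + (R3‖R_L) = 11290 Ω, so V_A = 24.2 × 11290/11620 = 23.51 V.
Then V_B = V_A × (R3‖R_L)/(R2 + R3‖R_L) = 23.51 × 4492/11290 = 9.35 V.

V ≈ 9.35 V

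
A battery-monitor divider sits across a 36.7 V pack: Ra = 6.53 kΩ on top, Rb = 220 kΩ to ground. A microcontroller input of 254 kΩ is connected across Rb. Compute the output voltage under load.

V_out ≈ 34.8 V

The load sits in parallel with Rb: Rb‖R_L = (220 × 254) / (220 + 254) = 117.9 kΩ.
V_out = 36.7 × 117.9 / (6.53 + 117.9) = 36.7 × 117.9/124.4 = 34.8 V.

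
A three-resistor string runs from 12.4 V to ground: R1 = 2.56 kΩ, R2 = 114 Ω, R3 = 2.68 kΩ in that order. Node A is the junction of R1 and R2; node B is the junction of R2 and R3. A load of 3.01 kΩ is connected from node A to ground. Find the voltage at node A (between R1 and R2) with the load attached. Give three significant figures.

Below node A the series string R2+R3 = 2794 Ω sits in parallel with the 3010 Ω load: 1449 Ω.
V_A = 12.4 × 1449/(2560 + 1449) = 4.48 V.

V ≈ 4.48 V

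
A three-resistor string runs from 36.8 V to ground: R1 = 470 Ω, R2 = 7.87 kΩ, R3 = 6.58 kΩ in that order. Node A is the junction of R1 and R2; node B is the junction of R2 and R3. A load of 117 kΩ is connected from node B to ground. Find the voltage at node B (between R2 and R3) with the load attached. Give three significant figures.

At node B, R3 is in parallel with the load: R3‖R_L = 6230 Ω.
Below node A the resistance is R2 + (R3‖R_L) = 14100 Ω, so V_A = 36.8 × 14100/14570 = 35.61 V.
Then V_B = V_A × (R3‖R_L)/(R2 + R3‖R_L) = 35.61 × 6230/14100 = 15.7 V.

V ≈ 15.7 V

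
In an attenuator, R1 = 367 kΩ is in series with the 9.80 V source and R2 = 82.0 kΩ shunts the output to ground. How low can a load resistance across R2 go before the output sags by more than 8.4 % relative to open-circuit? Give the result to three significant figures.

Output resistance R_th = R1‖R2 = (367 × 82.0)/449.0 = 67.02 kΩ.
The fractional drop is R_th/(R_th + R_L); requiring this ≤ 0.0840 gives R_L ≥ R_th(1/0.0840 − 1) = 67.02 × 10.90 = 731 kΩ.

R_L(min) ≈ 731 kΩ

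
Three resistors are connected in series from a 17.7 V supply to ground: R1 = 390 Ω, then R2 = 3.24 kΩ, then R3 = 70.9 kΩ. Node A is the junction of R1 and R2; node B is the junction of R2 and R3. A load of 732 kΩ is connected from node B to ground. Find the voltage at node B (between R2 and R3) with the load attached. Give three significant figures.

At node B, R3 is in parallel with the load: R3‖R_L = 64640 Ω.
Below node A the resistance is R2 + (R3‖R_L) = 67880 Ω, so V_A = 17.7 × 67880/68270 = 17.60 V.
Then V_B = V_A × (R3‖R_L)/(R2 + R3‖R_L) = 17.60 × 64640/67880 = 16.8 V.

V ≈ 16.8 V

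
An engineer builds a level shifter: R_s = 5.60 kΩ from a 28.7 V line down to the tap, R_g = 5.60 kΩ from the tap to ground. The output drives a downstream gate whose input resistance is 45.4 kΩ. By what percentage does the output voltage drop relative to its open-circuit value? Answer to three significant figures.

The divider's output (Thévenin) resistance is R_s‖R_g = 2.800 kΩ.
Fractional drop under load = R_th/(R_th + R_L) = 2.800 / (2.800 + 45.4) = 0.05809.
So the output falls by 5.81 %.

5.81 %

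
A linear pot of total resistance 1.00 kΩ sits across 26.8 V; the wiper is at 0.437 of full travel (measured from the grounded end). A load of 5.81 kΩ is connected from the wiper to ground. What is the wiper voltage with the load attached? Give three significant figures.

V ≈ 11.2 V

The wiper splits the pot into (1−α)R = 563.0 Ω above and αR = 437.0 Ω below.
Lower section ‖ load = 406.4 Ω.
V_wiper = 26.8 × 406.4/(563.0 + 406.4) = 11.2 V.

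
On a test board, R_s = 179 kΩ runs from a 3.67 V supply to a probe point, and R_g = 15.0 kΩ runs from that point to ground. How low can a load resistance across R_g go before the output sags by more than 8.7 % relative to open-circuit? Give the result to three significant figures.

R_L(min) ≈ 145 kΩ

Output resistance R_th = R_s‖R_g = (179 × 15.0)/194.0 = 13.84 kΩ.
The fractional drop is R_th/(R_th + R_L); requiring this ≤ 0.0870 gives R_L ≥ R_th(1/0.0870 − 1) = 13.84 × 10.49 = 145 kΩ.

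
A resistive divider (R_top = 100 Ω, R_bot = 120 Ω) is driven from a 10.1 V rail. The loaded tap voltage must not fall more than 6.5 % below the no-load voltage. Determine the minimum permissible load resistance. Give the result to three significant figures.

R_L(min) ≈ 785 Ω

Output resistance R_th = R_top‖R_bot = (100 × 120)/220.0 = 54.55 Ω.
The fractional drop is R_th/(R_th + R_L); requiring this ≤ 0.0650 gives R_L ≥ R_th(1/0.0650 − 1) = 54.55 × 14.38 = 785 Ω.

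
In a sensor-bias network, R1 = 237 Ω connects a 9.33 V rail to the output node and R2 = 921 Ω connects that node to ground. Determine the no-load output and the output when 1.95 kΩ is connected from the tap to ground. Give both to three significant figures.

Unloaded: 7.42 V; loaded: 6.77 V

Open-circuit: V = 9.33 × 921/(237 + 921) = 7.42 V.
With the load, R2 becomes R2‖R_L = 625.5 Ω, so V = 9.33 × 625.5/862.5 = 6.77 V.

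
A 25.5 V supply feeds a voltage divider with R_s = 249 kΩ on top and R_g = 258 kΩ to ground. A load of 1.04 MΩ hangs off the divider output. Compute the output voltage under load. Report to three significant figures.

The load sits in parallel with R_g: R_g‖R_L = (258 × 1040) / (258 + 1040) = 206.7 kΩ.
V_out = 25.5 × 206.7 / (249 + 206.7) = 25.5 × 206.7/455.7 = 11.6 V.
(Unloaded it would have been 13.0 V.)

V_out ≈ 11.6 V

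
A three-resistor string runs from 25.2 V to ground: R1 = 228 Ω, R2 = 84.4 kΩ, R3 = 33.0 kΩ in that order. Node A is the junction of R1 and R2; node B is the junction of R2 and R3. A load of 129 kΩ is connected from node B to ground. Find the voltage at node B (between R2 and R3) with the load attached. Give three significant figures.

V ≈ 5.97 V

At node B, R3 is in parallel with the load: R3‖R_L = 26280 Ω.
Below node A the resistance is R2 + (R3‖R_L) = 110700 Ω, so V_A = 25.2 × 110700/110900 = 25.15 V.
Then V_B = V_A × (R3‖R_L)/(R2 + R3‖R_L) = 25.15 × 26280/110700 = 5.97 V.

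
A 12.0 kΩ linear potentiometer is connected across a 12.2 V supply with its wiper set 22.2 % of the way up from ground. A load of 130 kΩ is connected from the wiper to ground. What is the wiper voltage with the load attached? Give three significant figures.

The wiper splits the pot into (1−α)R = 9.336 kΩ above and αR = 2.664 kΩ below.
Lower section ‖ load = 2.611 kΩ.
V_wiper = 12.2 × 2.611/(9.336 + 2.611) = 2.67 V.

V ≈ 2.67 V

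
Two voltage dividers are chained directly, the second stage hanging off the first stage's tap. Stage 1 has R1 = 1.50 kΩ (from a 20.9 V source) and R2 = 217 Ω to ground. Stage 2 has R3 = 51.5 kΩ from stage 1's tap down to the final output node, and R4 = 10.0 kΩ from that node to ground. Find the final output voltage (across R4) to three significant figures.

Stage 2 presents R3+R4 = 61500 Ω as a load on stage 1's tap.
Stage 1's lower leg becomes R2‖(R3+R4) = 216.2 Ω, so V_mid = 20.9 × 216.2/1716 = 2.633 V.
Stage 2 is itself unloaded: V_out = V_mid × R4/(R3+R4) = 2.633 × 10000/61500 = 0.428 V.

V_out ≈ 0.428 V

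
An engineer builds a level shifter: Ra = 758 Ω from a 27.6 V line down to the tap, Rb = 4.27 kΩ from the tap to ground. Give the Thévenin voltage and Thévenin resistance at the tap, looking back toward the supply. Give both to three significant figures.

V_th is the open-circuit tap voltage: 27.6 × 4270/(758 + 4270) = 23.4 V.
With the supply zeroed, Ra and Rb appear in parallel from the tap: R_th = Ra‖Rb = (758 × 4270)/5028 = 644 Ω.

V_th = 23.4 V, R_th = 644 Ω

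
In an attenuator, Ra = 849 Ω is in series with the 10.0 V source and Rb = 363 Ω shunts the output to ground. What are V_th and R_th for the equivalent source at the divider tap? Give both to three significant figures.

V_th = 3.00 V, R_th = 254 Ω

V_th is the open-circuit tap voltage: 10.0 × 363/(849 + 363) = 3.00 V.
With the supply zeroed, Ra and Rb appear in parallel from the tap: R_th = Ra‖Rb = (849 × 363)/1212 = 254 Ω.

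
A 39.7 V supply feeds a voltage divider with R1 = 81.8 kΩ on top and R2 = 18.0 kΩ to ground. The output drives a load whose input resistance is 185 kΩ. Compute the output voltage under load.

V_out ≈ 6.63 V

The load sits in parallel with R2: R2‖R_L = (18.0 × 185) / (18.0 + 185) = 16.40 kΩ.
V_out = 39.7 × 16.40 / (81.8 + 16.40) = 39.7 × 16.40/98.20 = 6.63 V.
(Unloaded it would have been 7.16 V.)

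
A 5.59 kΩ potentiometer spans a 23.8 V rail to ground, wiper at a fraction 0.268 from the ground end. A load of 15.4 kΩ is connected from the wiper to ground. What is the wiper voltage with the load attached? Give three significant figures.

V ≈ 5.95 V

The wiper splits the pot into (1−α)R = 4.092 kΩ above and αR = 1.498 kΩ below.
Lower section ‖ load = 1.365 kΩ.
V_wiper = 23.8 × 1.365/(4.092 + 1.365) = 5.95 V.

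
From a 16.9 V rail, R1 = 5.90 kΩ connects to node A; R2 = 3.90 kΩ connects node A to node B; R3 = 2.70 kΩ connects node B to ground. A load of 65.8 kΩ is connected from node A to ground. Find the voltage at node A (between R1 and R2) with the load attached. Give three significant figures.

V ≈ 8.52 V

Below node A the series string R2+R3 = 6.600 kΩ sits in parallel with the 65.8 kΩ load: 5.998 kΩ.
V_A = 16.9 × 5.998/(5.90 + 5.998) = 8.52 V.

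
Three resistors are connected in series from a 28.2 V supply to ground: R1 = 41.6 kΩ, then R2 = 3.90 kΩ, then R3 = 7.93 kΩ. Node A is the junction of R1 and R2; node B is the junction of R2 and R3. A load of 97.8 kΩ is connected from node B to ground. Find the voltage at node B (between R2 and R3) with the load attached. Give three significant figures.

V ≈ 3.92 V

At node B, R3 is in parallel with the load: R3‖R_L = 7.335 kΩ.
Below node A the resistance is R2 + (R3‖R_L) = 11.24 kΩ, so V_A = 28.2 × 11.24/52.84 = 5.997 V.
Then V_B = V_A × (R3‖R_L)/(R2 + R3‖R_L) = 5.997 × 7.335/11.24 = 3.92 V.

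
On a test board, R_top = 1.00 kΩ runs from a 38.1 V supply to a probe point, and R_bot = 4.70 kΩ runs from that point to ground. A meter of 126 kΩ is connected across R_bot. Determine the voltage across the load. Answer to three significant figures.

V_out ≈ 31.2 V

The load sits in parallel with R_bot: R_bot‖R_L = (4.70 × 126) / (4.70 + 126) = 4.531 kΩ.
V_out = 38.1 × 4.531 / (1.00 + 4.531) = 38.1 × 4.531/5.531 = 31.2 V.
(Unloaded it would have been 31.4 V.)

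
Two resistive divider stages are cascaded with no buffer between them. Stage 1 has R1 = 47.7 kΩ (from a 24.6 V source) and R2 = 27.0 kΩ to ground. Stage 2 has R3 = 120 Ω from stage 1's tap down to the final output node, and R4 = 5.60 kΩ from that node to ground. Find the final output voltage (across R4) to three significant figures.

Stage 2 presents R3+R4 = 5720 Ω as a load on stage 1's tap.
Stage 1's lower leg becomes R2‖(R3+R4) = 4720 Ω, so V_mid = 24.6 × 4720/52420 = 2.215 V.
Stage 2 is itself unloaded: V_out = V_mid × R4/(R3+R4) = 2.215 × 5600/5720 = 2.17 V.

V_out ≈ 2.17 V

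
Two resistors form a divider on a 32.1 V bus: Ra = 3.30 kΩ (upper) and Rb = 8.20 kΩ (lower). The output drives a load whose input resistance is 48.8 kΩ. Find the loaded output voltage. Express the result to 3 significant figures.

The load sits in parallel with Rb: Rb‖R_L = (8.20 × 48.8) / (8.20 + 48.8) = 7.020 kΩ.
V_out = 32.1 × 7.020 / (3.30 + 7.020) = 32.1 × 7.020/10.32 = 21.8 V.

V_out ≈ 21.8 V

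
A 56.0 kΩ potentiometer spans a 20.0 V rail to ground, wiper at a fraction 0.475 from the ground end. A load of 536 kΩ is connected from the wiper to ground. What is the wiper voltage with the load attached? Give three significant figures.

The wiper splits the pot into (1−α)R = 29.40 kΩ above and αR = 26.60 kΩ below.
Lower section ‖ load = 25.34 kΩ.
V_wiper = 20.0 × 25.34/(29.40 + 25.34) = 9.26 V.

V ≈ 9.26 V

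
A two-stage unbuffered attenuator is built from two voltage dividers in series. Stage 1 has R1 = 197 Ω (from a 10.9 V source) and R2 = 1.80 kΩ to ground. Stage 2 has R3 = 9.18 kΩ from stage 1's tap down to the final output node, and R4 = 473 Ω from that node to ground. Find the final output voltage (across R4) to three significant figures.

V_out ≈ 0.473 V

Stage 2 presents R3+R4 = 9653 Ω as a load on stage 1's tap.
Stage 1's lower leg becomes R2‖(R3+R4) = 1517 Ω, so V_mid = 10.9 × 1517/1714 = 9.647 V.
Stage 2 is itself unloaded: V_out = V_mid × R4/(R3+R4) = 9.647 × 473/9653 = 0.473 V.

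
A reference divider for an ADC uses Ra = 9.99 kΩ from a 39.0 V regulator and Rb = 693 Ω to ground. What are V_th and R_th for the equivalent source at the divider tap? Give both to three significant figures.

V_th is the open-circuit tap voltage: 39.0 × 693/(9990 + 693) = 2.53 V.
With the supply zeroed, Ra and Rb appear in parallel from the tap: R_th = Ra‖Rb = (9990 × 693)/10680 = 648 Ω.

V_th = 2.53 V, R_th = 648 Ω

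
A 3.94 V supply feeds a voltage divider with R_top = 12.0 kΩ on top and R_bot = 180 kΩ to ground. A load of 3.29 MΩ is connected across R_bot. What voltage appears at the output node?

V_out ≈ 3.68 V

The load sits in parallel with R_bot: R_bot‖R_L = (180 × 3290) / (180 + 3290) = 170.7 kΩ.
V_out = 3.94 × 170.7 / (12.0 + 170.7) = 3.94 × 170.7/182.7 = 3.68 V.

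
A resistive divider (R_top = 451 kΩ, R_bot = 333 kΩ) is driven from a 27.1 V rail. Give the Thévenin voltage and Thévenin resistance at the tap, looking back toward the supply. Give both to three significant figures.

V_th is the open-circuit tap voltage: 27.1 × 333/(451 + 333) = 11.5 V.
With the supply zeroed, R_top and R_bot appear in parallel from the tap: R_th = R_top‖R_bot = (451 × 333)/784.0 = 192 kΩ.

V_th = 11.5 V, R_th = 192 kΩ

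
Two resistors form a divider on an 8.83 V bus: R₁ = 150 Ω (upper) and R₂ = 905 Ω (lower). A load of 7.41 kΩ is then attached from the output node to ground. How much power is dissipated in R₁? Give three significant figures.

Total resistance from the source is R₁ + (R₂‖R_L) = 956.5 Ω, so I = 8.83/956.5 Ω = 9.232 mA.
P = I²·R₁ = (9.232 mA)² × 150 Ω = 12.8 mW.

P ≈ 12.8 mW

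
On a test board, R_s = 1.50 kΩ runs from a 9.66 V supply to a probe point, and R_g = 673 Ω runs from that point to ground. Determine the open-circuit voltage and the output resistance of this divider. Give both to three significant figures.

V_th is the open-circuit tap voltage: 9.66 × 673/(1500 + 673) = 2.99 V.
With the supply zeroed, R_s and R_g appear in parallel from the tap: R_th = R_s‖R_g = (1500 × 673)/2173 = 465 Ω.

V_th = 2.99 V, R_th = 465 Ω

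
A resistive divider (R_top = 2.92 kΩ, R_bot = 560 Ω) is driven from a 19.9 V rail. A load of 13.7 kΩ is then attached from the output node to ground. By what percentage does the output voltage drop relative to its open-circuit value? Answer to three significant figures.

The divider's output (Thévenin) resistance is R_top‖R_bot = 469.9 Ω.
Fractional drop under load = R_th/(R_th + R_L) = 469.9 / (469.9 + 13700) = 0.03316.
So the output falls by 3.32 %.

3.32 %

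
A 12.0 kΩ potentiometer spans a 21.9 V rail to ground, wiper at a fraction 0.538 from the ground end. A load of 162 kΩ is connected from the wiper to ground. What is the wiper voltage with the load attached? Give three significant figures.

V ≈ 11.6 V

The wiper splits the pot into (1−α)R = 5.544 kΩ above and αR = 6.456 kΩ below.
Lower section ‖ load = 6.209 kΩ.
V_wiper = 21.9 × 6.209/(5.544 + 6.209) = 11.6 V.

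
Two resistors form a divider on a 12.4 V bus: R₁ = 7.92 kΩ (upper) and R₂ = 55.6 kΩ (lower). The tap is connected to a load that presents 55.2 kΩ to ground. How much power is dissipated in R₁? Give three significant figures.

Total resistance from the source is R₁ + (R₂‖R_L) = 35.62 kΩ, so I = 12.4/35.62 kΩ = 0.3481 mA.
P = I²·R₁ = (0.3481 mA)² × 7.92 kΩ = 0.960 mW.

P ≈ 0.960 mW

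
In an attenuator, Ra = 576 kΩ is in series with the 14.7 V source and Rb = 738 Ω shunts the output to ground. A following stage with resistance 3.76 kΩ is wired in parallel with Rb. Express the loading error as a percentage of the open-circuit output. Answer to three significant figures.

The divider's output (Thévenin) resistance is Ra‖Rb = 737.1 Ω.
Fractional drop under load = R_th/(R_th + R_L) = 737.1 / (737.1 + 3760) = 0.1639.
So the output falls by 16.4 %.

16.4 %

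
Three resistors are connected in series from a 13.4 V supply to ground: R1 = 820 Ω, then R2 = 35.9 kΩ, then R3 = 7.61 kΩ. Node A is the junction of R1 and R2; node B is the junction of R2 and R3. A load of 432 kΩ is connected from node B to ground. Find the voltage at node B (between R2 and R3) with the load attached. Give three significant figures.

V ≈ 2.27 V

At node B, R3 is in parallel with the load: R3‖R_L = 7478 Ω.
Below node A the resistance is R2 + (R3‖R_L) = 43380 Ω, so V_A = 13.4 × 43380/44200 = 13.15 V.
Then V_B = V_A × (R3‖R_L)/(R2 + R3‖R_L) = 13.15 × 7478/43380 = 2.27 V.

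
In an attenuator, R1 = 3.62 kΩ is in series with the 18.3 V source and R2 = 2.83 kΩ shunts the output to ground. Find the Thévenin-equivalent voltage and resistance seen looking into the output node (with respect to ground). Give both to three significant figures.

V_th = 8.03 V, R_th = 1.59 kΩ

V_th is the open-circuit tap voltage: 18.3 × 2.83/(3.62 + 2.83) = 8.03 V.
With the supply zeroed, R1 and R2 appear in parallel from the tap: R_th = R1‖R2 = (3.62 × 2.83)/6.450 = 1.59 kΩ.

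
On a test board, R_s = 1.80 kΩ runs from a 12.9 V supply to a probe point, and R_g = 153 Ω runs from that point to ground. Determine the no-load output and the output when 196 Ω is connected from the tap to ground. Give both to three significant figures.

Open-circuit: V = 12.9 × 153/(1800 + 153) = 1.01 V.
With the load, R_g becomes R_g‖R_L = 85.93 Ω, so V = 12.9 × 85.93/1886 = 0.588 V.

Unloaded: 1.01 V; loaded: 0.588 V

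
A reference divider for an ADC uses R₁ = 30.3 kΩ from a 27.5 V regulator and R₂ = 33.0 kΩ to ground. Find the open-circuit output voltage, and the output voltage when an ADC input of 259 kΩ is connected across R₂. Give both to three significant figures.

Unloaded: 14.3 V; loaded: 13.5 V

Open-circuit: V = 27.5 × 33.0/(30.3 + 33.0) = 14.3 V.
With the load, R₂ becomes R₂‖R_L = 29.27 kΩ, so V = 27.5 × 29.27/59.57 = 13.5 V.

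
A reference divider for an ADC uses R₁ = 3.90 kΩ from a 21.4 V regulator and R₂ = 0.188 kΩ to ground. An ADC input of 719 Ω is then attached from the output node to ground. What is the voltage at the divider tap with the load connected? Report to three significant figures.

The load sits in parallel with R₂: R₂‖R_L = (188 × 719) / (188 + 719) = 149.0 Ω.
V_out = 21.4 × 149.0 / (3900 + 149.0) = 21.4 × 149.0/4049 = 0.788 V.

V_out ≈ 0.788 V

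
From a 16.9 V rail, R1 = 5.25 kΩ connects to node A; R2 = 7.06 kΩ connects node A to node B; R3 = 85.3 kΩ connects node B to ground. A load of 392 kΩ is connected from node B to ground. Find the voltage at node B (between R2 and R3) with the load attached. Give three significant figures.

At node B, R3 is in parallel with the load: R3‖R_L = 70.06 kΩ.
Below node A the resistance is R2 + (R3‖R_L) = 77.12 kΩ, so V_A = 16.9 × 77.12/82.37 = 15.82 V.
Then V_B = V_A × (R3‖R_L)/(R2 + R3‖R_L) = 15.82 × 70.06/77.12 = 14.4 V.

V ≈ 14.4 V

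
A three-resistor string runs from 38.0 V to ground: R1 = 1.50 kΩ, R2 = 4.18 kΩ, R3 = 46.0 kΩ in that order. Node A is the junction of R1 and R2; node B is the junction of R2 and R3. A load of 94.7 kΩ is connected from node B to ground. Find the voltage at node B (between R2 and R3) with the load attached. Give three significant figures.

V ≈ 32.1 V

At node B, R3 is in parallel with the load: R3‖R_L = 30.96 kΩ.
Below node A the resistance is R2 + (R3‖R_L) = 35.14 kΩ, so V_A = 38.0 × 35.14/36.64 = 36.44 V.
Then V_B = V_A × (R3‖R_L)/(R2 + R3‖R_L) = 36.44 × 30.96/35.14 = 32.1 V.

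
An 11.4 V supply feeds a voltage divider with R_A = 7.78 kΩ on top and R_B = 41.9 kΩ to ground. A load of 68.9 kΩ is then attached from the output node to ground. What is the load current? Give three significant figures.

R_B‖R_L = 26.06 kΩ; V_out = 11.4 × 26.06/33.84 = 8.779 V.
I_L = V_out / R_L = 8.779 / 68.9 kΩ = 0.127 mA.

I_L ≈ 0.127 mA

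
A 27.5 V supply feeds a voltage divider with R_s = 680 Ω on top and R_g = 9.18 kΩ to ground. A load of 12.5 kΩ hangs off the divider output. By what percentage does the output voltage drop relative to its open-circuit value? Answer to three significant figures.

The divider's output (Thévenin) resistance is R_s‖R_g = 633.1 Ω.
Fractional drop under load = R_th/(R_th + R_L) = 633.1 / (633.1 + 12500) = 0.04821.
So the output falls by 4.82 %.

4.82 %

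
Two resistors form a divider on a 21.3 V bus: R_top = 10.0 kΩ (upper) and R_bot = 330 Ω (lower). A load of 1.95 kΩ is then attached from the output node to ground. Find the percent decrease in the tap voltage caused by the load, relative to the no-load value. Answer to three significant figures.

14.1 %

Unloaded V = 21.3 × 330/10330 = 0.68045 V.
Loaded: R_bot‖R_L = 282.2 Ω, giving V = 21.3 × 282.2/10280 = 0.58466 V.
Drop = (0.68045 − 0.58466) / 0.68045 = 14.1 %.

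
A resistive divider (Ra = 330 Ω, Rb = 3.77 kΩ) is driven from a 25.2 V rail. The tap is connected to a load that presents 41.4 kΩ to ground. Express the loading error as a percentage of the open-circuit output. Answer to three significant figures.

0.728 %

The divider's output (Thévenin) resistance is Ra‖Rb = 303.4 Ω.
Fractional drop under load = R_th/(R_th + R_L) = 303.4 / (303.4 + 41400) = 0.007276.
So the output falls by 0.728 %.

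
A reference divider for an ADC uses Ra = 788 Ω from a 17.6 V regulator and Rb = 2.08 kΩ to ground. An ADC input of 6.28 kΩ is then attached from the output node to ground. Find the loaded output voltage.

V_out ≈ 11.7 V

The load sits in parallel with Rb: Rb‖R_L = (2080 × 6280) / (2080 + 6280) = 1562 Ω.
V_out = 17.6 × 1562 / (788 + 1562) = 17.6 × 1562/2350 = 11.7 V.
(Unloaded it would have been 12.8 V.)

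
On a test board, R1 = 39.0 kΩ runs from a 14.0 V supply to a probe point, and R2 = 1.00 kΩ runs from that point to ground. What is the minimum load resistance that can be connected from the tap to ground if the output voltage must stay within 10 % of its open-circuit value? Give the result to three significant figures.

Output resistance R_th = R1‖R2 = (39000 × 1000)/40000 = 975.0 Ω.
The fractional drop is R_th/(R_th + R_L); requiring this ≤ 0.100 gives R_L ≥ R_th(1/0.100 − 1) = 975.0 × 9.000 = 8.78 kΩ.

R_L(min) ≈ 8.78 kΩ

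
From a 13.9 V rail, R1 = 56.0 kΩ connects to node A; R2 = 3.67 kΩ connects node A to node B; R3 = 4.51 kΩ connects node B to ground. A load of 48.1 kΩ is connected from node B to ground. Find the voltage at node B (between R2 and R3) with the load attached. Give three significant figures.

At node B, R3 is in parallel with the load: R3‖R_L = 4.123 kΩ.
Below node A the resistance is R2 + (R3‖R_L) = 7.793 kΩ, so V_A = 13.9 × 7.793/63.79 = 1.698 V.
Then V_B = V_A × (R3‖R_L)/(R2 + R3‖R_L) = 1.698 × 4.123/7.793 = 0.898 V.

V ≈ 0.898 V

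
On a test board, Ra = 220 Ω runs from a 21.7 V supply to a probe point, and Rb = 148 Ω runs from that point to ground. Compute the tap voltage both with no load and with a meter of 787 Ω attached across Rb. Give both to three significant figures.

Open-circuit: V = 21.7 × 148/(220 + 148) = 8.73 V.
With the load, Rb becomes Rb‖R_L = 124.6 Ω, so V = 21.7 × 124.6/344.6 = 7.85 V.

Unloaded: 8.73 V; loaded: 7.85 V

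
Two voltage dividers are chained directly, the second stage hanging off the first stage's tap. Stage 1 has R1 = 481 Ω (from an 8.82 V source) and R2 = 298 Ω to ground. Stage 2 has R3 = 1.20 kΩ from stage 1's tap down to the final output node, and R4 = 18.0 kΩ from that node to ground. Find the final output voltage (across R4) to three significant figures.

V_out ≈ 3.13 V

Stage 2 presents R3+R4 = 19200 Ω as a load on stage 1's tap.
Stage 1's lower leg becomes R2‖(R3+R4) = 293.4 Ω, so V_mid = 8.82 × 293.4/774.4 = 3.342 V.
Stage 2 is itself unloaded: V_out = V_mid × R4/(R3+R4) = 3.342 × 18000/19200 = 3.13 V.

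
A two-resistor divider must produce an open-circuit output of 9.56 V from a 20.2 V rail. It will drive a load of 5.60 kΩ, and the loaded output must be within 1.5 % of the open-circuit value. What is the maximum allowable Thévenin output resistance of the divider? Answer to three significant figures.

Loading drop = R_th/(R_th + R_L) ≤ 0.0150, so R_th ≤ R_L · ε/(1−ε) = 5.60 kΩ × 0.0150/0.9850 = 85.3 Ω.

R_th ≤ 85.3 Ω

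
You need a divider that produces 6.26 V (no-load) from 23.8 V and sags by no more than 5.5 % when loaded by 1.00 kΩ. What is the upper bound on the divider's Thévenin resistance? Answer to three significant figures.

R_th ≤ 58.2 Ω

Loading drop = R_th/(R_th + R_L) ≤ 0.0550, so R_th ≤ R_L · ε/(1−ε) = 1.00 kΩ × 0.0550/0.9450 = 58.2 Ω.
(Any R1, R2 with R2/(R1+R2) = 0.263 and R1‖R2 ≤ 58.2 Ω will meet the spec.)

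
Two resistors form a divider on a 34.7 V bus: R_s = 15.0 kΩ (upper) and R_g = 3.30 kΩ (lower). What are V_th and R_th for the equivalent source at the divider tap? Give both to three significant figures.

V_th = 6.26 V, R_th = 2.70 kΩ

V_th is the open-circuit tap voltage: 34.7 × 3.30/(15.0 + 3.30) = 6.26 V.
With the supply zeroed, R_s and R_g appear in parallel from the tap: R_th = R_s‖R_g = (15.0 × 3.30)/18.30 = 2.70 kΩ.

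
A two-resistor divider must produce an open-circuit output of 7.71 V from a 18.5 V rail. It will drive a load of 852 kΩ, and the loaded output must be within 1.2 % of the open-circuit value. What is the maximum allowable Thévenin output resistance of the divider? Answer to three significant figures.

Loading drop = R_th/(R_th + R_L) ≤ 0.0120, so R_th ≤ R_L · ε/(1−ε) = 852 kΩ × 0.0120/0.9880 = 10.3 kΩ.
(Any R1, R2 with R2/(R1+R2) = 0.417 and R1‖R2 ≤ 10.3 kΩ will meet the spec.)

R_th ≤ 10.3 kΩ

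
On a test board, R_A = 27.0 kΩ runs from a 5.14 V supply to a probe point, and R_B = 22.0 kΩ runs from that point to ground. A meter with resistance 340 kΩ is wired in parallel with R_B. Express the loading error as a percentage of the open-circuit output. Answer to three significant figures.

The divider's output (Thévenin) resistance is R_A‖R_B = 12.12 kΩ.
Fractional drop under load = R_th/(R_th + R_L) = 12.12 / (12.12 + 340) = 0.03443.
So the output falls by 3.44 %.

3.44 %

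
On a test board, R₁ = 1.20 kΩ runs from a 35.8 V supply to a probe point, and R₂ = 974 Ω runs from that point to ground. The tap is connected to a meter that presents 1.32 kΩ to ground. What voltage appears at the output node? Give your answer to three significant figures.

The load sits in parallel with R₂: R₂‖R_L = (974 × 1320) / (974 + 1320) = 560.5 Ω.
V_out = 35.8 × 560.5 / (1200 + 560.5) = 35.8 × 560.5/1760 = 11.4 V.

V_out ≈ 11.4 V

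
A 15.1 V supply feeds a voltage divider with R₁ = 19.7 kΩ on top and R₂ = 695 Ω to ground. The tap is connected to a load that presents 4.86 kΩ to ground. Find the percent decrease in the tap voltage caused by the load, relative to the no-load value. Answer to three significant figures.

Unloaded V = 15.1 × 695/20400 = 0.51456 V.
Loaded: R₂‖R_L = 608.0 Ω, giving V = 15.1 × 608.0/20310 = 0.45211 V.
Drop = (0.51456 − 0.45211) / 0.51456 = 12.1 %.

12.1 %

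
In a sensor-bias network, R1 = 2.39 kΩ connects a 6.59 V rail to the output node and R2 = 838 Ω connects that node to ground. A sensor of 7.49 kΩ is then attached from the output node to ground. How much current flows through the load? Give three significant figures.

I_L ≈ 0.211 mA

R2‖R_L = 753.7 Ω; V_out = 6.59 × 753.7/3144 = 1.580 V.
I_L = V_out / R_L = 1.580 / 7.49 kΩ = 0.211 mA.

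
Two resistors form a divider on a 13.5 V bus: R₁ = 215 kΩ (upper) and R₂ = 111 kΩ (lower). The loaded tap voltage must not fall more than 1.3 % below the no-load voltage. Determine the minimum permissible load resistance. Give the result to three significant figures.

Output resistance R_th = R₁‖R₂ = (215 × 111)/326.0 = 73.21 kΩ.
The fractional drop is R_th/(R_th + R_L); requiring this ≤ 0.0130 gives R_L ≥ R_th(1/0.0130 − 1) = 73.21 × 75.92 = 5.56 MΩ.

R_L(min) ≈ 5.56 MΩ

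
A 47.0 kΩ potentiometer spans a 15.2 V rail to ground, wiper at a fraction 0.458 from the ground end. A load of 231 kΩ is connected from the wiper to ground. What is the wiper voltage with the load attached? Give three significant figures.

V ≈ 6.63 V

The wiper splits the pot into (1−α)R = 25.47 kΩ above and αR = 21.53 kΩ below.
Lower section ‖ load = 19.69 kΩ.
V_wiper = 15.2 × 19.69/(25.47 + 19.69) = 6.63 V.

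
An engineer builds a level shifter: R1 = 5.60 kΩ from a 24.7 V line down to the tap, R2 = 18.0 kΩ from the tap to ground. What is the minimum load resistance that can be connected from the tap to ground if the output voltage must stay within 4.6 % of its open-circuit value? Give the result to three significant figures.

Output resistance R_th = R1‖R2 = (5.60 × 18.0)/23.60 = 4.271 kΩ.
The fractional drop is R_th/(R_th + R_L); requiring this ≤ 0.0460 gives R_L ≥ R_th(1/0.0460 − 1) = 4.271 × 20.74 = 88.6 kΩ.

R_L(min) ≈ 88.6 kΩ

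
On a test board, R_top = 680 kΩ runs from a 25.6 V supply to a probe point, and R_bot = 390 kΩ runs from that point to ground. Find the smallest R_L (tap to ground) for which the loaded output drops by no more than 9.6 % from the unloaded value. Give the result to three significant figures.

R_L(min) ≈ 2.33 MΩ

Output resistance R_th = R_top‖R_bot = (680 × 390)/1070 = 247.9 kΩ.
The fractional drop is R_th/(R_th + R_L); requiring this ≤ 0.0960 gives R_L ≥ R_th(1/0.0960 − 1) = 247.9 × 9.417 = 2.33 MΩ.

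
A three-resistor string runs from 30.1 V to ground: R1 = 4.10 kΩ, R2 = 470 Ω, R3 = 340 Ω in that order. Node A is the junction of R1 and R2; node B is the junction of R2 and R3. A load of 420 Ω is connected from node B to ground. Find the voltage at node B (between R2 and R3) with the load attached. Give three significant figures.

At node B, R3 is in parallel with the load: R3‖R_L = 187.9 Ω.
Below node A the resistance is R2 + (R3‖R_L) = 657.9 Ω, so V_A = 30.1 × 657.9/4758 = 4.162 V.
Then V_B = V_A × (R3‖R_L)/(R2 + R3‖R_L) = 4.162 × 187.9/657.9 = 1.19 V.

V ≈ 1.19 V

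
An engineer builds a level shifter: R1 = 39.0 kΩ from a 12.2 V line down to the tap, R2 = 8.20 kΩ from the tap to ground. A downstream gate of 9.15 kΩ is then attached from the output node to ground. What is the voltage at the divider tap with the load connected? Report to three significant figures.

The load sits in parallel with R2: R2‖R_L = (8.20 × 9.15) / (8.20 + 9.15) = 4.324 kΩ.
V_out = 12.2 × 4.324 / (39.0 + 4.324) = 12.2 × 4.324/43.32 = 1.22 V.
(Unloaded it would have been 2.12 V.)

V_out ≈ 1.22 V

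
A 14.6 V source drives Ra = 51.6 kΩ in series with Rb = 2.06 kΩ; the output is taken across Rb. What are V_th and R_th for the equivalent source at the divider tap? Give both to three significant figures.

V_th = 0.560 V, R_th = 1.98 kΩ

V_th is the open-circuit tap voltage: 14.6 × 2.06/(51.6 + 2.06) = 0.560 V.
With the supply zeroed, Ra and Rb appear in parallel from the tap: R_th = Ra‖Rb = (51.6 × 2.06)/53.66 = 1.98 kΩ.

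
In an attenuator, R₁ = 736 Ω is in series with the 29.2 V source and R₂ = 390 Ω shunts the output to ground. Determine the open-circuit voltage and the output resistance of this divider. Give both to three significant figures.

V_th = 10.1 V, R_th = 255 Ω

V_th is the open-circuit tap voltage: 29.2 × 390/(736 + 390) = 10.1 V.
With the supply zeroed, R₁ and R₂ appear in parallel from the tap: R_th = R₁‖R₂ = (736 × 390)/1126 = 255 Ω.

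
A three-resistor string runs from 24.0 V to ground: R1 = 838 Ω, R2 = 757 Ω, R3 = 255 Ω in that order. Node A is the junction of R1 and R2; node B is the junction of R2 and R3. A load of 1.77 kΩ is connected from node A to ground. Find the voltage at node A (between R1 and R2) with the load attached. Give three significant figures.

Below node A the series string R2+R3 = 1012 Ω sits in parallel with the 1770 Ω load: 643.9 Ω.
V_A = 24.0 × 643.9/(838 + 643.9) = 10.4 V.

V ≈ 10.4 V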